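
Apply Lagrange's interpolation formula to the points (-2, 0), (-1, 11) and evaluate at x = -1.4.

Lagrange interpolation formula:
P(x) = Σ yᵢ × Lᵢ(x)
where Lᵢ(x) = Π_{j≠i} (x - xⱼ)/(xᵢ - xⱼ)

L_0(-1.4) = (-1.4 - (-1))/(-2 - (-1)) = 0.400000
L_1(-1.4) = (-1.4 - (-2))/(-1 - (-2)) = 0.600000

P(-1.4) = 0×L_0(-1.4) + 11×L_1(-1.4)
P(-1.4) = 6.600000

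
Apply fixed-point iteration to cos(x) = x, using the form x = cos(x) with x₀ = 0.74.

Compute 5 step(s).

Equation: cos(x) = x
Fixed-point form: x = cos(x)
x₀ = 0.74

x_1 = g(0.740000) = 0.738469
x_2 = g(0.738469) = 0.739500
x_3 = g(0.739500) = 0.738805
x_4 = g(0.738805) = 0.739274
x_5 = g(0.739274) = 0.738958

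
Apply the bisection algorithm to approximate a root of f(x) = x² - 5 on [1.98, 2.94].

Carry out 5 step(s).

f(x) = x² - 5
Initial interval: [1.98, 2.94]

Iteration 1:
  c_1 = (1.980000 + 2.940000)/2 = 2.460000
  f(c_1) = f(2.460000) = 1.051600
  f(a) × f(c) < 0, new interval: [1.980000, 2.460000]
Iteration 2:
  c_2 = (1.980000 + 2.460000)/2 = 2.220000
  f(c_2) = f(2.220000) = -0.071600
  f(a) × f(c) ≥ 0, new interval: [2.220000, 2.460000]
Iteration 3:
  c_3 = (2.220000 + 2.460000)/2 = 2.340000
  f(c_3) = f(2.340000) = 0.475600
  f(a) × f(c) < 0, new interval: [2.220000, 2.340000]
Iteration 4:
  c_4 = (2.220000 + 2.340000)/2 = 2.280000
  f(c_4) = f(2.280000) = 0.198400
  f(a) × f(c) < 0, new interval: [2.220000, 2.280000]
Iteration 5:
  c_5 = (2.220000 + 2.280000)/2 = 2.250000
  f(c_5) = f(2.250000) = 0.062500
  f(a) × f(c) < 0, new interval: [2.220000, 2.250000]

After 5 iteration(s), the approximation is c_5 = 2.250000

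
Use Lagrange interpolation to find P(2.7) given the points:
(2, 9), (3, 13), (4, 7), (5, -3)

Lagrange interpolation formula:
P(x) = Σ yᵢ × Lᵢ(x)
where Lᵢ(x) = Π_{j≠i} (x - xⱼ)/(xᵢ - xⱼ)

L_0(2.7) = (2.7 - 3)/(2 - 3) × (2.7 - 4)/(2 - 4) × (2.7 - 5)/(2 - 5) = 0.149500
L_1(2.7) = (2.7 - 2)/(3 - 2) × (2.7 - 4)/(3 - 4) × (2.7 - 5)/(3 - 5) = 1.046500
L_2(2.7) = (2.7 - 2)/(4 - 2) × (2.7 - 3)/(4 - 3) × (2.7 - 5)/(4 - 5) = -0.241500
L_3(2.7) = (2.7 - 2)/(5 - 2) × (2.7 - 3)/(5 - 3) × (2.7 - 4)/(5 - 4) = 0.045500

P(2.7) = 9×L_0(2.7) + 13×L_1(2.7) + 7×L_2(2.7) + (-3)×L_3(2.7)
P(2.7) = 13.123000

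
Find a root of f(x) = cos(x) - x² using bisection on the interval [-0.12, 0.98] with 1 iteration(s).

f(x) = cos(x) - x²
Initial interval: [-0.12, 0.98]

Iteration 1:
  c_1 = (-0.120000 + 0.980000)/2 = 0.430000
  f(c_1) = f(0.430000) = 0.724066
  f(a) × f(c) ≥ 0, new interval: [0.430000, 0.980000]

After 1 iteration(s), the approximation is c_1 = 0.430000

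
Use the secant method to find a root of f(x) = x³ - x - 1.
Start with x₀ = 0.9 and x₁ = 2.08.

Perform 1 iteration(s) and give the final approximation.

f(x) = x³ - x - 1
x₀ = 0.9, x₁ = 2.08

Secant formula: x_{n+1} = x_n - f(x_n)(x_n - x_{n-1})/(f(x_n) - f(x_{n-1}))

Iteration 1:
  f(0.900000) = -1.171000
  f(2.080000) = 5.918912
  x_2 = 2.080000 - 5.918912×(2.080000 - 0.900000)/(5.918912 - (-1.171000))
       = 1.094894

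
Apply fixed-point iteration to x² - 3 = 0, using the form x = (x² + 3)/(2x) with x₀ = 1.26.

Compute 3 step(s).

Equation: x² - 3 = 0
Fixed-point form: x = (x² + 3)/(2x)
x₀ = 1.26

x_1 = g(1.260000) = 1.820476
x_2 = g(1.820476) = 1.734198
x_3 = g(1.734198) = 1.732052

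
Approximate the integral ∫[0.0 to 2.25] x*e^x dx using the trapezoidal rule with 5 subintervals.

f(x) = x*e^x
a = 0.0, b = 2.25, n = 5
h = (b - a)/n = 0.450000

Trapezoidal rule: (h/2)[f(x₀) + 2f(x₁) + 2f(x₂) + ... + f(xₙ)]

x_0 = 0.0000, f(x_0) = 0.000000, coefficient = 1
x_1 = 0.4500, f(x_1) = 0.705740, coefficient = 2
x_2 = 0.9000, f(x_2) = 2.213643, coefficient = 2
x_3 = 1.3500, f(x_3) = 5.207524, coefficient = 2
x_4 = 1.8000, f(x_4) = 10.889365, coefficient = 2
x_5 = 2.2500, f(x_5) = 21.347406, coefficient = 1

I ≈ (0.450000/2) × 59.379952 = 13.360489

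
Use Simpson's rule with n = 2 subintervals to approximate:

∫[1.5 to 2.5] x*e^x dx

f(x) = x*e^x
a = 1.5, b = 2.5, n = 2
h = (b - a)/n = 0.500000

Simpson's rule: (h/3)[f(x₀) + 4f(x₁) + 2f(x₂) + ... + f(xₙ)]

x_0 = 1.5000, f(x_0) = 6.722534, coefficient = 1
x_1 = 2.0000, f(x_1) = 14.778112, coefficient = 4
x_2 = 2.5000, f(x_2) = 30.456235, coefficient = 1

I ≈ (0.500000/3) × 96.291217 = 16.048536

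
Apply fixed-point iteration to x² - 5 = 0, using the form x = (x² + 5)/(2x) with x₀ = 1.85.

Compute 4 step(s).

Equation: x² - 5 = 0
Fixed-point form: x = (x² + 5)/(2x)
x₀ = 1.85

x_1 = g(1.850000) = 2.276351
x_2 = g(2.276351) = 2.236424
x_3 = g(2.236424) = 2.236068
x_4 = g(2.236068) = 2.236068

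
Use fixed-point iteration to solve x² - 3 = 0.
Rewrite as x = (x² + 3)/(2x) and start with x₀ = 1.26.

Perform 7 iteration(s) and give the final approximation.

Equation: x² - 3 = 0
Fixed-point form: x = (x² + 3)/(2x)
x₀ = 1.26

x_1 = g(1.260000) = 1.820476
x_2 = g(1.820476) = 1.734198
x_3 = g(1.734198) = 1.732052
x_4 = g(1.732052) = 1.732051
x_5 = g(1.732051) = 1.732051
x_6 = g(1.732051) = 1.732051
x_7 = g(1.732051) = 1.732051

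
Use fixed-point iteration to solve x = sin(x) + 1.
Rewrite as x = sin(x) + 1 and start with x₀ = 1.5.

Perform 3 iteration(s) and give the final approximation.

Equation: x = sin(x) + 1
Fixed-point form: x = sin(x) + 1
x₀ = 1.5

x_1 = g(1.500000) = 1.997495
x_2 = g(1.997495) = 1.910337
x_3 = g(1.910337) = 1.942908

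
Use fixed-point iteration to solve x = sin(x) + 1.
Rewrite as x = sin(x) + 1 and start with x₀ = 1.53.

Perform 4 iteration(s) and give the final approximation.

Equation: x = sin(x) + 1
Fixed-point form: x = sin(x) + 1
x₀ = 1.53

x_1 = g(1.530000) = 1.999168
x_2 = g(1.999168) = 1.909643
x_3 = g(1.909643) = 1.943139
x_4 = g(1.943139) = 1.931478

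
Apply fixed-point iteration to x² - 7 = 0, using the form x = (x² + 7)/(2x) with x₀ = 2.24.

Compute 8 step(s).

Equation: x² - 7 = 0
Fixed-point form: x = (x² + 7)/(2x)
x₀ = 2.24

x_1 = g(2.240000) = 2.682500
x_2 = g(2.682500) = 2.646003
x_3 = g(2.646003) = 2.645751
x_4 = g(2.645751) = 2.645751
x_5 = g(2.645751) = 2.645751
x_6 = g(2.645751) = 2.645751
x_7 = g(2.645751) = 2.645751
x_8 = g(2.645751) = 2.645751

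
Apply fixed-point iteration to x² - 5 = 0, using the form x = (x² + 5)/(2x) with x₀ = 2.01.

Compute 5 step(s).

Equation: x² - 5 = 0
Fixed-point form: x = (x² + 5)/(2x)
x₀ = 2.01

x_1 = g(2.010000) = 2.248781
x_2 = g(2.248781) = 2.236104
x_3 = g(2.236104) = 2.236068
x_4 = g(2.236068) = 2.236068
x_5 = g(2.236068) = 2.236068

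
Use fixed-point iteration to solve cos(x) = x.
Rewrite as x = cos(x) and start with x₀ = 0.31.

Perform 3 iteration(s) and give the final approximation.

Equation: cos(x) = x
Fixed-point form: x = cos(x)
x₀ = 0.31

x_1 = g(0.310000) = 0.952334
x_2 = g(0.952334) = 0.579783
x_3 = g(0.579783) = 0.836581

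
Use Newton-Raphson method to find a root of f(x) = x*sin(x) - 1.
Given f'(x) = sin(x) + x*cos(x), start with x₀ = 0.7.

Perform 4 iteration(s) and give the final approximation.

f(x) = x*sin(x) - 1
f'(x) = sin(x) + x*cos(x)
x₀ = 0.7

Newton-Raphson formula: x_{n+1} = x_n - f(x_n)/f'(x_n)

Iteration 1:
  f(0.700000) = -0.549048
  f'(0.700000) = 1.179607
  x_1 = 0.700000 - (-0.549048)/1.179607 = 1.165450
Iteration 2:
  f(1.165450) = 0.071008
  f'(1.165450) = 1.378546
  x_2 = 1.165450 - 0.071008/1.378546 = 1.113940
Iteration 3:
  f(1.113940) = -0.000301
  f'(1.113940) = 1.388835
  x_3 = 1.113940 - (-0.000301)/1.388835 = 1.114157
Iteration 4:
  f(1.114157) = 0.000000
  f'(1.114157) = 1.388809
  x_4 = 1.114157 - 0.000000/1.388809 = 1.114157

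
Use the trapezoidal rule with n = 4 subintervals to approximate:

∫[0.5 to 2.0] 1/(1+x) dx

f(x) = 1/(1+x)
a = 0.5, b = 2.0, n = 4
h = (b - a)/n = 0.375000

Trapezoidal rule: (h/2)[f(x₀) + 2f(x₁) + 2f(x₂) + ... + f(xₙ)]

x_0 = 0.5000, f(x_0) = 0.666667, coefficient = 1
x_1 = 0.8750, f(x_1) = 0.533333, coefficient = 2
x_2 = 1.2500, f(x_2) = 0.444444, coefficient = 2
x_3 = 1.6250, f(x_3) = 0.380952, coefficient = 2
x_4 = 2.0000, f(x_4) = 0.333333, coefficient = 1

I ≈ (0.375000/2) × 3.717460 = 0.697024
Exact value: 0.693147
Error: 0.003877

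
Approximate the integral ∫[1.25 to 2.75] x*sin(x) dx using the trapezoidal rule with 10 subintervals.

f(x) = x*sin(x)
a = 1.25, b = 2.75, n = 10
h = (b - a)/n = 0.150000

Trapezoidal rule: (h/2)[f(x₀) + 2f(x₁) + 2f(x₂) + ... + f(xₙ)]

x_0 = 1.2500, f(x_0) = 1.186231, coefficient = 1
x_1 = 1.4000, f(x_1) = 1.379630, coefficient = 2
x_2 = 1.5500, f(x_2) = 1.549665, coefficient = 2
x_3 = 1.7000, f(x_3) = 1.685830, coefficient = 2
x_4 = 1.8500, f(x_4) = 1.778359, coefficient = 2
x_5 = 2.0000, f(x_5) = 1.818595, coefficient = 2
x_6 = 2.1500, f(x_6) = 1.799332, coefficient = 2
x_7 = 2.3000, f(x_7) = 1.715122, coefficient = 2
x_8 = 2.4500, f(x_8) = 1.562524, coefficient = 2
x_9 = 2.6000, f(x_9) = 1.340304, coefficient = 2
x_10 = 2.7500, f(x_10) = 1.049568, coefficient = 1

I ≈ (0.150000/2) × 31.494519 = 2.362089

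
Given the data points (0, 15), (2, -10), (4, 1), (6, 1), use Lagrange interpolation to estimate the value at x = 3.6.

Lagrange interpolation formula:
P(x) = Σ yᵢ × Lᵢ(x)
where Lᵢ(x) = Π_{j≠i} (x - xⱼ)/(xᵢ - xⱼ)

L_0(3.6) = (3.6 - 2)/(0 - 2) × (3.6 - 4)/(0 - 4) × (3.6 - 6)/(0 - 6) = -0.032000
L_1(3.6) = (3.6 - 0)/(2 - 0) × (3.6 - 4)/(2 - 4) × (3.6 - 6)/(2 - 6) = 0.216000
L_2(3.6) = (3.6 - 0)/(4 - 0) × (3.6 - 2)/(4 - 2) × (3.6 - 6)/(4 - 6) = 0.864000
L_3(3.6) = (3.6 - 0)/(6 - 0) × (3.6 - 2)/(6 - 2) × (3.6 - 4)/(6 - 4) = -0.048000

P(3.6) = 15×L_0(3.6) + (-10)×L_1(3.6) + 1×L_2(3.6) + 1×L_3(3.6)
P(3.6) = -1.824000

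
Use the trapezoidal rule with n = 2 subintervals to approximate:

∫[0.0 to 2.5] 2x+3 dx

f(x) = 2x+3
a = 0.0, b = 2.5, n = 2
h = (b - a)/n = 1.250000

Trapezoidal rule: (h/2)[f(x₀) + 2f(x₁) + 2f(x₂) + ... + f(xₙ)]

x_0 = 0.0000, f(x_0) = 3.000000, coefficient = 1
x_1 = 1.2500, f(x_1) = 5.500000, coefficient = 2
x_2 = 2.5000, f(x_2) = 8.000000, coefficient = 1

I ≈ (1.250000/2) × 22.000000 = 13.750000
Exact value: 13.750000
Error: 0.000000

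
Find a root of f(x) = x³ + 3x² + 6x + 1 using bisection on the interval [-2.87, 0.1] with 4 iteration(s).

f(x) = x³ + 3x² + 6x + 1
Initial interval: [-2.87, 0.1]

Iteration 1:
  c_1 = (-2.870000 + 0.100000)/2 = -1.385000
  f(c_1) = f(-1.385000) = -4.212067
  f(a) × f(c) ≥ 0, new interval: [-1.385000, 0.100000]
Iteration 2:
  c_2 = (-1.385000 + 0.100000)/2 = -0.642500
  f(c_2) = f(-0.642500) = -1.881809
  f(a) × f(c) ≥ 0, new interval: [-0.642500, 0.100000]
Iteration 3:
  c_3 = (-0.642500 + 0.100000)/2 = -0.271250
  f(c_3) = f(-0.271250) = -0.426728
  f(a) × f(c) ≥ 0, new interval: [-0.271250, 0.100000]
Iteration 4:
  c_4 = (-0.271250 + 0.100000)/2 = -0.085625
  f(c_4) = f(-0.085625) = 0.507617
  f(a) × f(c) < 0, new interval: [-0.271250, -0.085625]

After 4 iteration(s), the approximation is c_4 = -0.085625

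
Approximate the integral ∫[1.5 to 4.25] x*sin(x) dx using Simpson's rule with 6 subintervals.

f(x) = x*sin(x)
a = 1.5, b = 4.25, n = 6
h = (b - a)/n = 0.458333

Simpson's rule: (h/3)[f(x₀) + 4f(x₁) + 2f(x₂) + ... + f(xₙ)]

x_0 = 1.5000, f(x_0) = 1.496242, coefficient = 1
x_1 = 1.9583, f(x_1) = 1.813109, coefficient = 4
x_2 = 2.4167, f(x_2) = 1.602443, coefficient = 2
x_3 = 2.8750, f(x_3) = 0.757407, coefficient = 4
x_4 = 3.3333, f(x_4) = -0.635227, coefficient = 2
x_5 = 3.7917, f(x_5) = -2.294889, coefficient = 4
x_6 = 4.2500, f(x_6) = -3.803705, coefficient = 1

I ≈ (0.458333/3) × 0.729480 = 0.111448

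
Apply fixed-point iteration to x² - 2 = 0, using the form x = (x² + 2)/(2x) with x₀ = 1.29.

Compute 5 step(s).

Equation: x² - 2 = 0
Fixed-point form: x = (x² + 2)/(2x)
x₀ = 1.29

x_1 = g(1.290000) = 1.420194
x_2 = g(1.420194) = 1.414226
x_3 = g(1.414226) = 1.414214
x_4 = g(1.414214) = 1.414214
x_5 = g(1.414214) = 1.414214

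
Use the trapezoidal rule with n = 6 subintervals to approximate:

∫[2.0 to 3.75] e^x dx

f(x) = e^x
a = 2.0, b = 3.75, n = 6
h = (b - a)/n = 0.291667

Trapezoidal rule: (h/2)[f(x₀) + 2f(x₁) + 2f(x₂) + ... + f(xₙ)]

x_0 = 2.0000, f(x_0) = 7.389056, coefficient = 1
x_1 = 2.2917, f(x_1) = 9.891410, coefficient = 2
x_2 = 2.5833, f(x_2) = 13.241202, coefficient = 2
x_3 = 2.8750, f(x_3) = 17.725424, coefficient = 2
x_4 = 3.1667, f(x_4) = 23.728258, coefficient = 2
x_5 = 3.4583, f(x_5) = 31.763992, coefficient = 2
x_6 = 3.7500, f(x_6) = 42.521082, coefficient = 1

I ≈ (0.291667/2) × 242.610711 = 35.380729
Exact value: 35.132026
Error: 0.248703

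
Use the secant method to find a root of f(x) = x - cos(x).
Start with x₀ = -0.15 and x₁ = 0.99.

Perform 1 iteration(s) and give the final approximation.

f(x) = x - cos(x)
x₀ = -0.15, x₁ = 0.99

Secant formula: x_{n+1} = x_n - f(x_n)(x_n - x_{n-1})/(f(x_n) - f(x_{n-1}))

Iteration 1:
  f(-0.150000) = -1.138771
  f(0.990000) = 0.441310
  x_2 = 0.990000 - 0.441310×(0.990000 - (-0.150000))/(0.441310 - (-1.138771))
       = 0.671603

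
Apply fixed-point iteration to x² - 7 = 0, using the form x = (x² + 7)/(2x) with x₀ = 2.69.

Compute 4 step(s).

Equation: x² - 7 = 0
Fixed-point form: x = (x² + 7)/(2x)
x₀ = 2.69

x_1 = g(2.690000) = 2.646115
x_2 = g(2.646115) = 2.645751
x_3 = g(2.645751) = 2.645751
x_4 = g(2.645751) = 2.645751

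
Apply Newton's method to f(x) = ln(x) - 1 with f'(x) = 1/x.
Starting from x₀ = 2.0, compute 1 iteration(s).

f(x) = ln(x) - 1
f'(x) = 1/x
x₀ = 2.0

Newton-Raphson formula: x_{n+1} = x_n - f(x_n)/f'(x_n)

Iteration 1:
  f(2.000000) = -0.306853
  f'(2.000000) = 0.500000
  x_1 = 2.000000 - (-0.306853)/0.500000 = 2.613706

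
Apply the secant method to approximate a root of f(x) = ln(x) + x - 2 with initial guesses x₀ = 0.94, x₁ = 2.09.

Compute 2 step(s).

f(x) = ln(x) + x - 2
x₀ = 0.94, x₁ = 2.09

Secant formula: x_{n+1} = x_n - f(x_n)(x_n - x_{n-1})/(f(x_n) - f(x_{n-1}))

Iteration 1:
  f(0.940000) = -1.121875
  f(2.090000) = 0.827164
  x_2 = 2.090000 - 0.827164×(2.090000 - 0.940000)/(0.827164 - (-1.121875))
       = 1.601945
Iteration 2:
  f(2.090000) = 0.827164
  f(1.601945) = 0.073163
  x_3 = 1.601945 - 0.073163×(1.601945 - 2.090000)/(0.073163 - 0.827164)
       = 1.554587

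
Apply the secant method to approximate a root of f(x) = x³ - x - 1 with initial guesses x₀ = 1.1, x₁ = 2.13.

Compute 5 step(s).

f(x) = x³ - x - 1
x₀ = 1.1, x₁ = 2.13

Secant formula: x_{n+1} = x_n - f(x_n)(x_n - x_{n-1})/(f(x_n) - f(x_{n-1}))

Iteration 1:
  f(1.100000) = -0.769000
  f(2.130000) = 6.533597
  x_2 = 2.130000 - 6.533597×(2.130000 - 1.100000)/(6.533597 - (-0.769000))
       = 1.208464
Iteration 2:
  f(2.130000) = 6.533597
  f(1.208464) = -0.443640
  x_3 = 1.208464 - (-0.443640)×(1.208464 - 2.130000)/(-0.443640 - 6.533597)
       = 1.267059
Iteration 3:
  f(1.208464) = -0.443640
  f(1.267059) = -0.232873
  x_4 = 1.267059 - (-0.232873)×(1.267059 - 1.208464)/(-0.232873 - (-0.443640))
       = 1.331800
Iteration 4:
  f(1.267059) = -0.232873
  f(1.331800) = 0.030401
  x_5 = 1.331800 - 0.030401×(1.331800 - 1.267059)/(0.030401 - (-0.232873))
       = 1.324324
Iteration 5:
  f(1.331800) = 0.030401
  f(1.324324) = -0.001680
  x_6 = 1.324324 - (-0.001680)×(1.324324 - 1.331800)/(-0.001680 - 0.030401)
       = 1.324715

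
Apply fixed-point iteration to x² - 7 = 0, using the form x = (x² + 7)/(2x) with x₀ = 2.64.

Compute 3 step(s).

Equation: x² - 7 = 0
Fixed-point form: x = (x² + 7)/(2x)
x₀ = 2.64

x_1 = g(2.640000) = 2.645758
x_2 = g(2.645758) = 2.645751
x_3 = g(2.645751) = 2.645751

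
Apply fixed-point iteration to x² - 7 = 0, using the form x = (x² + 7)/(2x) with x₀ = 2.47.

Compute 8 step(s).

Equation: x² - 7 = 0
Fixed-point form: x = (x² + 7)/(2x)
x₀ = 2.47

x_1 = g(2.470000) = 2.652004
x_2 = g(2.652004) = 2.645759
x_3 = g(2.645759) = 2.645751
x_4 = g(2.645751) = 2.645751
x_5 = g(2.645751) = 2.645751
x_6 = g(2.645751) = 2.645751
x_7 = g(2.645751) = 2.645751
x_8 = g(2.645751) = 2.645751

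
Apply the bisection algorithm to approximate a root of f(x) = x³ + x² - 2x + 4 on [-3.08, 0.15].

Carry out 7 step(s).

f(x) = x³ + x² - 2x + 4
Initial interval: [-3.08, 0.15]

Iteration 1:
  c_1 = (-3.080000 + 0.150000)/2 = -1.465000
  f(c_1) = f(-1.465000) = 5.932005
  f(a) × f(c) < 0, new interval: [-3.080000, -1.465000]
Iteration 2:
  c_2 = (-3.080000 + (-1.465000))/2 = -2.272500
  f(c_2) = f(-2.272500) = 1.973484
  f(a) × f(c) < 0, new interval: [-3.080000, -2.272500]
Iteration 3:
  c_3 = (-3.080000 + (-2.272500))/2 = -2.676250
  f(c_3) = f(-2.676250) = -2.653329
  f(a) × f(c) ≥ 0, new interval: [-2.676250, -2.272500]
Iteration 4:
  c_4 = (-2.676250 + (-2.272500))/2 = -2.474375
  f(c_4) = f(-2.474375) = -0.078158
  f(a) × f(c) ≥ 0, new interval: [-2.474375, -2.272500]
Iteration 5:
  c_5 = (-2.474375 + (-2.272500))/2 = -2.373438
  f(c_5) = f(-2.373438) = 1.010019
  f(a) × f(c) < 0, new interval: [-2.474375, -2.373438]
Iteration 6:
  c_6 = (-2.474375 + (-2.373438))/2 = -2.423906
  f(c_6) = f(-2.423906) = 0.481905
  f(a) × f(c) < 0, new interval: [-2.474375, -2.423906]
Iteration 7:
  c_7 = (-2.474375 + (-2.423906))/2 = -2.449141
  f(c_7) = f(-2.449141) = 0.205916
  f(a) × f(c) < 0, new interval: [-2.474375, -2.449141]

After 7 iteration(s), the approximation is c_7 = -2.449141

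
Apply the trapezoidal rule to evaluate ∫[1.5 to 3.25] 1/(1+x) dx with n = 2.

f(x) = 1/(1+x)
a = 1.5, b = 3.25, n = 2
h = (b - a)/n = 0.875000

Trapezoidal rule: (h/2)[f(x₀) + 2f(x₁) + 2f(x₂) + ... + f(xₙ)]

x_0 = 1.5000, f(x_0) = 0.400000, coefficient = 1
x_1 = 2.3750, f(x_1) = 0.296296, coefficient = 2
x_2 = 3.2500, f(x_2) = 0.235294, coefficient = 1

I ≈ (0.875000/2) × 1.227887 = 0.537200
Exact value: 0.530628
Error: 0.006572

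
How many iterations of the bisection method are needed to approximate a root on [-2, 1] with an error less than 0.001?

We need (b-a)/2^n ≤ 0.001
(1 - (-2))/2^n ≤ 0.001
3/2^n ≤ 0.001
2^n ≥ 3000
n ≥ log₂(3000) = 11.55
n ≥ 12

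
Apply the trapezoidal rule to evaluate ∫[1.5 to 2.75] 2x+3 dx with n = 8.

f(x) = 2x+3
a = 1.5, b = 2.75, n = 8
h = (b - a)/n = 0.156250

Trapezoidal rule: (h/2)[f(x₀) + 2f(x₁) + 2f(x₂) + ... + f(xₙ)]

x_0 = 1.5000, f(x_0) = 6.000000, coefficient = 1
x_1 = 1.6562, f(x_1) = 6.312500, coefficient = 2
x_2 = 1.8125, f(x_2) = 6.625000, coefficient = 2
x_3 = 1.9688, f(x_3) = 6.937500, coefficient = 2
x_4 = 2.1250, f(x_4) = 7.250000, coefficient = 2
x_5 = 2.2812, f(x_5) = 7.562500, coefficient = 2
x_6 = 2.4375, f(x_6) = 7.875000, coefficient = 2
x_7 = 2.5938, f(x_7) = 8.187500, coefficient = 2
x_8 = 2.7500, f(x_8) = 8.500000, coefficient = 1

I ≈ (0.156250/2) × 116.000000 = 9.062500
Exact value: 9.062500
Error: 0.000000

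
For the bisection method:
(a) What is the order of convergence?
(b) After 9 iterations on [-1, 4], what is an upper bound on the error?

(a) Bisection has linear (order 1) convergence; the error is halved each step.

(b) Error bound = (b-a)/2^n = (4 - (-1))/2^{9}
    = 5/2^{9}

(a) 1 (linear); (b) error ≤ 9.77e-03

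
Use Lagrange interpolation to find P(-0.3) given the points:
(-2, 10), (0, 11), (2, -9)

Lagrange interpolation formula:
P(x) = Σ yᵢ × Lᵢ(x)
where Lᵢ(x) = Π_{j≠i} (x - xⱼ)/(xᵢ - xⱼ)

L_0(-0.3) = (-0.3 - 0)/(-2 - 0) × (-0.3 - 2)/(-2 - 2) = 0.086250
L_1(-0.3) = (-0.3 - (-2))/(0 - (-2)) × (-0.3 - 2)/(0 - 2) = 0.977500
L_2(-0.3) = (-0.3 - (-2))/(2 - (-2)) × (-0.3 - 0)/(2 - 0) = -0.063750

P(-0.3) = 10×L_0(-0.3) + 11×L_1(-0.3) + (-9)×L_2(-0.3)
P(-0.3) = 12.188750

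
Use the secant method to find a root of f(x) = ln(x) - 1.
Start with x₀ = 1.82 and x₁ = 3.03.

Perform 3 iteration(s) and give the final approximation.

f(x) = ln(x) - 1
x₀ = 1.82, x₁ = 3.03

Secant formula: x_{n+1} = x_n - f(x_n)(x_n - x_{n-1})/(f(x_n) - f(x_{n-1}))

Iteration 1:
  f(1.820000) = -0.401163
  f(3.030000) = 0.108563
  x_2 = 3.030000 - 0.108563×(3.030000 - 1.820000)/(0.108563 - (-0.401163))
       = 2.772291
Iteration 2:
  f(3.030000) = 0.108563
  f(2.772291) = 0.019674
  x_3 = 2.772291 - 0.019674×(2.772291 - 3.030000)/(0.019674 - 0.108563)
       = 2.715251
Iteration 3:
  f(2.772291) = 0.019674
  f(2.715251) = -0.001116
  x_4 = 2.715251 - (-0.001116)×(2.715251 - 2.772291)/(-0.001116 - 0.019674)
       = 2.718312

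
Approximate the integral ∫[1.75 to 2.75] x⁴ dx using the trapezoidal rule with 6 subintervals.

f(x) = x⁴
a = 1.75, b = 2.75, n = 6
h = (b - a)/n = 0.166667

Trapezoidal rule: (h/2)[f(x₀) + 2f(x₁) + 2f(x₂) + ... + f(xₙ)]

x_0 = 1.7500, f(x_0) = 9.378906, coefficient = 1
x_1 = 1.9167, f(x_1) = 13.495419, coefficient = 2
x_2 = 2.0833, f(x_2) = 18.838011, coefficient = 2
x_3 = 2.2500, f(x_3) = 25.628906, coefficient = 2
x_4 = 2.4167, f(x_4) = 34.108845, coefficient = 2
x_5 = 2.5833, f(x_5) = 44.537085, coefficient = 2
x_6 = 2.7500, f(x_6) = 57.191406, coefficient = 1

I ≈ (0.166667/2) × 339.786844 = 28.315570
Exact value: 28.172656
Error: 0.142914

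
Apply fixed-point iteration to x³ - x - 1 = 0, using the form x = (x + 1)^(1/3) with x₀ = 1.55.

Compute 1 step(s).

Equation: x³ - x - 1 = 0
Fixed-point form: x = (x + 1)^(1/3)
x₀ = 1.55

x_1 = g(1.550000) = 1.366197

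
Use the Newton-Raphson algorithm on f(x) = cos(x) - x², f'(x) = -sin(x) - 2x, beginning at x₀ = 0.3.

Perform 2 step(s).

f(x) = cos(x) - x²
f'(x) = -sin(x) - 2x
x₀ = 0.3

Newton-Raphson formula: x_{n+1} = x_n - f(x_n)/f'(x_n)

Iteration 1:
  f(0.300000) = 0.865336
  f'(0.300000) = -0.895520
  x_1 = 0.300000 - 0.865336/(-0.895520) = 1.266295
Iteration 2:
  f(1.266295) = -1.303685
  f'(1.266295) = -3.486586
  x_2 = 1.266295 - (-1.303685)/(-3.486586) = 0.892380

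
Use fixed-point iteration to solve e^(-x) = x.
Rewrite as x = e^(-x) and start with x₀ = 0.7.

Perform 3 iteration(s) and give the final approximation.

Equation: e^(-x) = x
Fixed-point form: x = e^(-x)
x₀ = 0.7

x_1 = g(0.700000) = 0.496585
x_2 = g(0.496585) = 0.608605
x_3 = g(0.608605) = 0.544109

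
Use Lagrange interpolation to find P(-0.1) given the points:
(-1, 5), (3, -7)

Lagrange interpolation formula:
P(x) = Σ yᵢ × Lᵢ(x)
where Lᵢ(x) = Π_{j≠i} (x - xⱼ)/(xᵢ - xⱼ)

L_0(-0.1) = (-0.1 - 3)/(-1 - 3) = 0.775000
L_1(-0.1) = (-0.1 - (-1))/(3 - (-1)) = 0.225000

P(-0.1) = 5×L_0(-0.1) + (-7)×L_1(-0.1)
P(-0.1) = 2.300000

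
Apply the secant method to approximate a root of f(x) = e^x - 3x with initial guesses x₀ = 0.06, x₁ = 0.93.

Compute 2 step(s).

f(x) = e^x - 3x
x₀ = 0.06, x₁ = 0.93

Secant formula: x_{n+1} = x_n - f(x_n)(x_n - x_{n-1})/(f(x_n) - f(x_{n-1}))

Iteration 1:
  f(0.060000) = 0.881837
  f(0.930000) = -0.255491
  x_2 = 0.930000 - (-0.255491)×(0.930000 - 0.060000)/(-0.255491 - 0.881837)
       = 0.734562
Iteration 2:
  f(0.930000) = -0.255491
  f(0.734562) = -0.119117
  x_3 = 0.734562 - (-0.119117)×(0.734562 - 0.930000)/(-0.119117 - (-0.255491))
       = 0.563854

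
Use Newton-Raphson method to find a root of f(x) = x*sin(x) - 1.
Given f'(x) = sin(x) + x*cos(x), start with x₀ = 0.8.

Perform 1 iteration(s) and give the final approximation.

f(x) = x*sin(x) - 1
f'(x) = sin(x) + x*cos(x)
x₀ = 0.8

Newton-Raphson formula: x_{n+1} = x_n - f(x_n)/f'(x_n)

Iteration 1:
  f(0.800000) = -0.426115
  f'(0.800000) = 1.274721
  x_1 = 0.800000 - (-0.426115)/1.274721 = 1.134281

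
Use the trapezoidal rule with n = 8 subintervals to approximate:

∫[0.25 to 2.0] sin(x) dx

f(x) = sin(x)
a = 0.25, b = 2.0, n = 8
h = (b - a)/n = 0.218750

Trapezoidal rule: (h/2)[f(x₀) + 2f(x₁) + 2f(x₂) + ... + f(xₙ)]

x_0 = 0.2500, f(x_0) = 0.247404, coefficient = 1
x_1 = 0.4688, f(x_1) = 0.451771, coefficient = 2
x_2 = 0.6875, f(x_2) = 0.634607, coefficient = 2
x_3 = 0.9062, f(x_3) = 0.787197, coefficient = 2
x_4 = 1.1250, f(x_4) = 0.902268, coefficient = 2
x_5 = 1.3438, f(x_5) = 0.974336, coefficient = 2
x_6 = 1.5625, f(x_6) = 0.999966, coefficient = 2
x_7 = 1.7812, f(x_7) = 0.977936, coefficient = 2
x_8 = 2.0000, f(x_8) = 0.909297, coefficient = 1

I ≈ (0.218750/2) × 12.612862 = 1.379532
Exact value: 1.385059
Error: 0.005528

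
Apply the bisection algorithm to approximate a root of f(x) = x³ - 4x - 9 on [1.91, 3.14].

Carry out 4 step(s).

f(x) = x³ - 4x - 9
Initial interval: [1.91, 3.14]

Iteration 1:
  c_1 = (1.910000 + 3.140000)/2 = 2.525000
  f(c_1) = f(2.525000) = -3.001547
  f(a) × f(c) ≥ 0, new interval: [2.525000, 3.140000]
Iteration 2:
  c_2 = (2.525000 + 3.140000)/2 = 2.832500
  f(c_2) = f(2.832500) = 2.395307
  f(a) × f(c) < 0, new interval: [2.525000, 2.832500]
Iteration 3:
  c_3 = (2.525000 + 2.832500)/2 = 2.678750
  f(c_3) = f(2.678750) = -0.493089
  f(a) × f(c) ≥ 0, new interval: [2.678750, 2.832500]
Iteration 4:
  c_4 = (2.678750 + 2.832500)/2 = 2.755625
  f(c_4) = f(2.755625) = 0.902253
  f(a) × f(c) < 0, new interval: [2.678750, 2.755625]

After 4 iteration(s), the approximation is c_4 = 2.755625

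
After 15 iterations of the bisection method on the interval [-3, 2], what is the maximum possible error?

Bisection error bound: |error| ≤ (b-a)/2^n
|error| ≤ (2 - (-3))/2^15 = 5/2^15
|error| ≤ 0.0001525879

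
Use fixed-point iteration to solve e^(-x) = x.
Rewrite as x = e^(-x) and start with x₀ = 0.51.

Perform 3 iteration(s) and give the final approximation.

Equation: e^(-x) = x
Fixed-point form: x = e^(-x)
x₀ = 0.51

x_1 = g(0.510000) = 0.600496
x_2 = g(0.600496) = 0.548540
x_3 = g(0.548540) = 0.577793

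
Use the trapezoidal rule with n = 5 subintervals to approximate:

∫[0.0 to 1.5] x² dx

f(x) = x²
a = 0.0, b = 1.5, n = 5
h = (b - a)/n = 0.300000

Trapezoidal rule: (h/2)[f(x₀) + 2f(x₁) + 2f(x₂) + ... + f(xₙ)]

x_0 = 0.0000, f(x_0) = 0.000000, coefficient = 1
x_1 = 0.3000, f(x_1) = 0.090000, coefficient = 2
x_2 = 0.6000, f(x_2) = 0.360000, coefficient = 2
x_3 = 0.9000, f(x_3) = 0.810000, coefficient = 2
x_4 = 1.2000, f(x_4) = 1.440000, coefficient = 2
x_5 = 1.5000, f(x_5) = 2.250000, coefficient = 1

I ≈ (0.300000/2) × 7.650000 = 1.147500
Exact value: 1.125000
Error: 0.022500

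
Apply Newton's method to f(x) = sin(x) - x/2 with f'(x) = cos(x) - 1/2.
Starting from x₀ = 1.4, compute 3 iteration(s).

f(x) = sin(x) - x/2
f'(x) = cos(x) - 1/2
x₀ = 1.4

Newton-Raphson formula: x_{n+1} = x_n - f(x_n)/f'(x_n)

Iteration 1:
  f(1.400000) = 0.285450
  f'(1.400000) = -0.330033
  x_1 = 1.400000 - 0.285450/(-0.330033) = 2.264913
Iteration 2:
  f(2.264913) = -0.363838
  f'(2.264913) = -1.139707
  x_2 = 2.264913 - (-0.363838)/(-1.139707) = 1.945675
Iteration 3:
  f(1.945675) = -0.042286
  f'(1.945675) = -0.866160
  x_3 = 1.945675 - (-0.042286)/(-0.866160) = 1.896856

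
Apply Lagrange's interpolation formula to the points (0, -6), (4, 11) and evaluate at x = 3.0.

Lagrange interpolation formula:
P(x) = Σ yᵢ × Lᵢ(x)
where Lᵢ(x) = Π_{j≠i} (x - xⱼ)/(xᵢ - xⱼ)

L_0(3.0) = (3.0 - 4)/(0 - 4) = 0.250000
L_1(3.0) = (3.0 - 0)/(4 - 0) = 0.750000

P(3.0) = (-6)×L_0(3.0) + 11×L_1(3.0)
P(3.0) = 6.750000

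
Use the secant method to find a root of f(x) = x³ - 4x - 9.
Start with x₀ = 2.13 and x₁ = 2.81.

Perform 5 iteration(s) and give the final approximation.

f(x) = x³ - 4x - 9
x₀ = 2.13, x₁ = 2.81

Secant formula: x_{n+1} = x_n - f(x_n)(x_n - x_{n-1})/(f(x_n) - f(x_{n-1}))

Iteration 1:
  f(2.130000) = -7.856403
  f(2.810000) = 1.948041
  x_2 = 2.810000 - 1.948041×(2.810000 - 2.130000)/(1.948041 - (-7.856403))
       = 2.674891
Iteration 2:
  f(2.810000) = 1.948041
  f(2.674891) = -0.560606
  x_3 = 2.674891 - (-0.560606)×(2.674891 - 2.810000)/(-0.560606 - 1.948041)
       = 2.705084
Iteration 3:
  f(2.674891) = -0.560606
  f(2.705084) = -0.025943
  x_4 = 2.705084 - (-0.025943)×(2.705084 - 2.674891)/(-0.025943 - (-0.560606))
       = 2.706549
Iteration 4:
  f(2.705084) = -0.025943
  f(2.706549) = 0.000375
  x_5 = 2.706549 - 0.000375×(2.706549 - 2.705084)/(0.000375 - (-0.025943))
       = 2.706528
Iteration 5:
  f(2.706549) = 0.000375
  f(2.706528) = 0.000000
  x_6 = 2.706528 - 0.000000×(2.706528 - 2.706549)/(0.000000 - 0.000375)
       = 2.706528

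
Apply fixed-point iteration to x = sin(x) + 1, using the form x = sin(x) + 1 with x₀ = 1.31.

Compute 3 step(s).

Equation: x = sin(x) + 1
Fixed-point form: x = sin(x) + 1
x₀ = 1.31

x_1 = g(1.310000) = 1.966185
x_2 = g(1.966185) = 1.922847
x_3 = g(1.922847) = 1.938668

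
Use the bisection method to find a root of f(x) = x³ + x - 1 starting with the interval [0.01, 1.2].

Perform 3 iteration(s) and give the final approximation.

f(x) = x³ + x - 1
Initial interval: [0.01, 1.2]

Iteration 1:
  c_1 = (0.010000 + 1.200000)/2 = 0.605000
  f(c_1) = f(0.605000) = -0.173555
  f(a) × f(c) ≥ 0, new interval: [0.605000, 1.200000]
Iteration 2:
  c_2 = (0.605000 + 1.200000)/2 = 0.902500
  f(c_2) = f(0.902500) = 0.637592
  f(a) × f(c) < 0, new interval: [0.605000, 0.902500]
Iteration 3:
  c_3 = (0.605000 + 0.902500)/2 = 0.753750
  f(c_3) = f(0.753750) = 0.181985
  f(a) × f(c) < 0, new interval: [0.605000, 0.753750]

After 3 iteration(s), the approximation is c_3 = 0.753750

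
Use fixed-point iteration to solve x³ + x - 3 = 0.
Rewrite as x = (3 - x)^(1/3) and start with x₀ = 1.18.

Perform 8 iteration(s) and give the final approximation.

Equation: x³ + x - 3 = 0
Fixed-point form: x = (3 - x)^(1/3)
x₀ = 1.18

x_1 = g(1.180000) = 1.220929
x_2 = g(1.220929) = 1.211707
x_3 = g(1.211707) = 1.213797
x_4 = g(1.213797) = 1.213324
x_5 = g(1.213324) = 1.213431
x_6 = g(1.213431) = 1.213407
x_7 = g(1.213407) = 1.213413
x_8 = g(1.213413) = 1.213411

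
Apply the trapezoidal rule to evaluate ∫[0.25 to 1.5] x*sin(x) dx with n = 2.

f(x) = x*sin(x)
a = 0.25, b = 1.5, n = 2
h = (b - a)/n = 0.625000

Trapezoidal rule: (h/2)[f(x₀) + 2f(x₁) + 2f(x₂) + ... + f(xₙ)]

x_0 = 0.2500, f(x_0) = 0.061851, coefficient = 1
x_1 = 0.8750, f(x_1) = 0.671601, coefficient = 2
x_2 = 1.5000, f(x_2) = 1.496242, coefficient = 1

I ≈ (0.625000/2) × 2.901295 = 0.906655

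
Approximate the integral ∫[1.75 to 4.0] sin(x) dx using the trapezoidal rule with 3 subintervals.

f(x) = sin(x)
a = 1.75, b = 4.0, n = 3
h = (b - a)/n = 0.750000

Trapezoidal rule: (h/2)[f(x₀) + 2f(x₁) + 2f(x₂) + ... + f(xₙ)]

x_0 = 1.7500, f(x_0) = 0.983986, coefficient = 1
x_1 = 2.5000, f(x_1) = 0.598472, coefficient = 2
x_2 = 3.2500, f(x_2) = -0.108195, coefficient = 2
x_3 = 4.0000, f(x_3) = -0.756802, coefficient = 1

I ≈ (0.750000/2) × 1.207737 = 0.452902
Exact value: 0.475398
Error: 0.022496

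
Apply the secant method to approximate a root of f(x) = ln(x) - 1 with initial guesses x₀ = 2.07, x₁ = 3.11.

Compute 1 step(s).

f(x) = ln(x) - 1
x₀ = 2.07, x₁ = 3.11

Secant formula: x_{n+1} = x_n - f(x_n)(x_n - x_{n-1})/(f(x_n) - f(x_{n-1}))

Iteration 1:
  f(2.070000) = -0.272451
  f(3.110000) = 0.134623
  x_2 = 3.110000 - 0.134623×(3.110000 - 2.070000)/(0.134623 - (-0.272451))
       = 2.766064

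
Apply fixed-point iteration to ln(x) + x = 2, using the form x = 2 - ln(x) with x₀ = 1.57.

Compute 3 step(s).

Equation: ln(x) + x = 2
Fixed-point form: x = 2 - ln(x)
x₀ = 1.57

x_1 = g(1.570000) = 1.548924
x_2 = g(1.548924) = 1.562439
x_3 = g(1.562439) = 1.553752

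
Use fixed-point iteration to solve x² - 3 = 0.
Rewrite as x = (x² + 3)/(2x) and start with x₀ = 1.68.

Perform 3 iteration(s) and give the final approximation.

Equation: x² - 3 = 0
Fixed-point form: x = (x² + 3)/(2x)
x₀ = 1.68

x_1 = g(1.680000) = 1.732857
x_2 = g(1.732857) = 1.732051
x_3 = g(1.732051) = 1.732051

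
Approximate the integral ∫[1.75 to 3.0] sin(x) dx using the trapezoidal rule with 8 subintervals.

f(x) = sin(x)
a = 1.75, b = 3.0, n = 8
h = (b - a)/n = 0.156250

Trapezoidal rule: (h/2)[f(x₀) + 2f(x₁) + 2f(x₂) + ... + f(xₙ)]

x_0 = 1.7500, f(x_0) = 0.983986, coefficient = 1
x_1 = 1.9062, f(x_1) = 0.944261, coefficient = 2
x_2 = 2.0625, f(x_2) = 0.881530, coefficient = 2
x_3 = 2.2188, f(x_3) = 0.797321, coefficient = 2
x_4 = 2.3750, f(x_4) = 0.693685, coefficient = 2
x_5 = 2.5312, f(x_5) = 0.573148, coefficient = 2
x_6 = 2.6875, f(x_6) = 0.438647, coefficient = 2
x_7 = 2.8438, f(x_7) = 0.293459, coefficient = 2
x_8 = 3.0000, f(x_8) = 0.141120, coefficient = 1

I ≈ (0.156250/2) × 10.369207 = 0.810094
Exact value: 0.811746
Error: 0.001652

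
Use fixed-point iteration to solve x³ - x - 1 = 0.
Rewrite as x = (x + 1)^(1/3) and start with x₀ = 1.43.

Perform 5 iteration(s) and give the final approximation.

Equation: x³ - x - 1 = 0
Fixed-point form: x = (x + 1)^(1/3)
x₀ = 1.43

x_1 = g(1.430000) = 1.344421
x_2 = g(1.344421) = 1.328450
x_3 = g(1.328450) = 1.325426
x_4 = g(1.325426) = 1.324853
x_5 = g(1.324853) = 1.324744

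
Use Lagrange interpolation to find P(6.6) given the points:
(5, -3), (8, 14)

Lagrange interpolation formula:
P(x) = Σ yᵢ × Lᵢ(x)
where Lᵢ(x) = Π_{j≠i} (x - xⱼ)/(xᵢ - xⱼ)

L_0(6.6) = (6.6 - 8)/(5 - 8) = 0.466667
L_1(6.6) = (6.6 - 5)/(8 - 5) = 0.533333

P(6.6) = (-3)×L_0(6.6) + 14×L_1(6.6)
P(6.6) = 6.066667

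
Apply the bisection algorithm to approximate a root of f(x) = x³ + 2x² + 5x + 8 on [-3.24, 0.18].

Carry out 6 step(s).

f(x) = x³ + 2x² + 5x + 8
Initial interval: [-3.24, 0.18]

Iteration 1:
  c_1 = (-3.240000 + 0.180000)/2 = -1.530000
  f(c_1) = f(-1.530000) = 1.450223
  f(a) × f(c) < 0, new interval: [-3.240000, -1.530000]
Iteration 2:
  c_2 = (-3.240000 + (-1.530000))/2 = -2.385000
  f(c_2) = f(-2.385000) = -6.114967
  f(a) × f(c) ≥ 0, new interval: [-2.385000, -1.530000]
Iteration 3:
  c_3 = (-2.385000 + (-1.530000))/2 = -1.957500
  f(c_3) = f(-1.957500) = -1.624648
  f(a) × f(c) ≥ 0, new interval: [-1.957500, -1.530000]
Iteration 4:
  c_4 = (-1.957500 + (-1.530000))/2 = -1.743750
  f(c_4) = f(-1.743750) = 0.060420
  f(a) × f(c) < 0, new interval: [-1.957500, -1.743750]
Iteration 5:
  c_5 = (-1.957500 + (-1.743750))/2 = -1.850625
  f(c_5) = f(-1.850625) = -0.741544
  f(a) × f(c) ≥ 0, new interval: [-1.850625, -1.743750]
Iteration 6:
  c_6 = (-1.850625 + (-1.743750))/2 = -1.797187
  f(c_6) = f(-1.797187) = -0.330877
  f(a) × f(c) ≥ 0, new interval: [-1.797187, -1.743750]

After 6 iteration(s), the approximation is c_6 = -1.797187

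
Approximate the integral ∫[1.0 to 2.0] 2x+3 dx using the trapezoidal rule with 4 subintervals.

f(x) = 2x+3
a = 1.0, b = 2.0, n = 4
h = (b - a)/n = 0.250000

Trapezoidal rule: (h/2)[f(x₀) + 2f(x₁) + 2f(x₂) + ... + f(xₙ)]

x_0 = 1.0000, f(x_0) = 5.000000, coefficient = 1
x_1 = 1.2500, f(x_1) = 5.500000, coefficient = 2
x_2 = 1.5000, f(x_2) = 6.000000, coefficient = 2
x_3 = 1.7500, f(x_3) = 6.500000, coefficient = 2
x_4 = 2.0000, f(x_4) = 7.000000, coefficient = 1

I ≈ (0.250000/2) × 48.000000 = 6.000000
Exact value: 6.000000
Error: 0.000000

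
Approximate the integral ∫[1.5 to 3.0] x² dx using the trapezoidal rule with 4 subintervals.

f(x) = x²
a = 1.5, b = 3.0, n = 4
h = (b - a)/n = 0.375000

Trapezoidal rule: (h/2)[f(x₀) + 2f(x₁) + 2f(x₂) + ... + f(xₙ)]

x_0 = 1.5000, f(x_0) = 2.250000, coefficient = 1
x_1 = 1.8750, f(x_1) = 3.515625, coefficient = 2
x_2 = 2.2500, f(x_2) = 5.062500, coefficient = 2
x_3 = 2.6250, f(x_3) = 6.890625, coefficient = 2
x_4 = 3.0000, f(x_4) = 9.000000, coefficient = 1

I ≈ (0.375000/2) × 42.187500 = 7.910156
Exact value: 7.875000
Error: 0.035156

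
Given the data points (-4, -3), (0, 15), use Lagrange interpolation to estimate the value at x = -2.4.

Lagrange interpolation formula:
P(x) = Σ yᵢ × Lᵢ(x)
where Lᵢ(x) = Π_{j≠i} (x - xⱼ)/(xᵢ - xⱼ)

L_0(-2.4) = (-2.4 - 0)/(-4 - 0) = 0.600000
L_1(-2.4) = (-2.4 - (-4))/(0 - (-4)) = 0.400000

P(-2.4) = (-3)×L_0(-2.4) + 15×L_1(-2.4)
P(-2.4) = 4.200000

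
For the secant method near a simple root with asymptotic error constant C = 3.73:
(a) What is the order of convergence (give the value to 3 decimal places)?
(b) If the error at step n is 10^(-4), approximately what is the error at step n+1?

(a) Secant method has superlinear convergence with order φ = (1+√5)/2 ≈ 1.618.
    This means |e_{n+1}| ≈ C|e_n|^1.618.

(b) With |e_n| = 10^(-4) and C = 3.73:
    |e_{n+1}| ≈ 3.73 × (10^(-4))^1.618 = 3.73 × 10^(-6.47)

(a) ≈ 1.618 (golden ratio); (b) |e_{n+1}| ≈ 1.258e-06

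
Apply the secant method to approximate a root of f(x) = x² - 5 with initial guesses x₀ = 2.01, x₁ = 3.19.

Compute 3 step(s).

f(x) = x² - 5
x₀ = 2.01, x₁ = 3.19

Secant formula: x_{n+1} = x_n - f(x_n)(x_n - x_{n-1})/(f(x_n) - f(x_{n-1}))

Iteration 1:
  f(2.010000) = -0.959900
  f(3.190000) = 5.176100
  x_2 = 3.190000 - 5.176100×(3.190000 - 2.010000)/(5.176100 - (-0.959900))
       = 2.194596
Iteration 2:
  f(3.190000) = 5.176100
  f(2.194596) = -0.183748
  x_3 = 2.194596 - (-0.183748)×(2.194596 - 3.190000)/(-0.183748 - 5.176100)
       = 2.228721
Iteration 3:
  f(2.194596) = -0.183748
  f(2.228721) = -0.032803
  x_4 = 2.228721 - (-0.032803)×(2.228721 - 2.194596)/(-0.032803 - (-0.183748))
       = 2.236137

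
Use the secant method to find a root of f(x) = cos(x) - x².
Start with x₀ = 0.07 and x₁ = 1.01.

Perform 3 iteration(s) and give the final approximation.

f(x) = cos(x) - x²
x₀ = 0.07, x₁ = 1.01

Secant formula: x_{n+1} = x_n - f(x_n)(x_n - x_{n-1})/(f(x_n) - f(x_{n-1}))

Iteration 1:
  f(0.070000) = 0.992651
  f(1.010000) = -0.488239
  x_2 = 1.010000 - (-0.488239)×(1.010000 - 0.070000)/(-0.488239 - 0.992651)
       = 0.700089
Iteration 2:
  f(1.010000) = -0.488239
  f(0.700089) = 0.274661
  x_3 = 0.700089 - 0.274661×(0.700089 - 1.010000)/(0.274661 - (-0.488239))
       = 0.811664
Iteration 3:
  f(0.700089) = 0.274661
  f(0.811664) = 0.029495
  x_4 = 0.811664 - 0.029495×(0.811664 - 0.700089)/(0.029495 - 0.274661)
       = 0.825087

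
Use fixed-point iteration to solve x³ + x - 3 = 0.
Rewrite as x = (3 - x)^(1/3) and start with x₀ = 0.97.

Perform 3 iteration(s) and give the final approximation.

Equation: x³ + x - 3 = 0
Fixed-point form: x = (3 - x)^(1/3)
x₀ = 0.97

x_1 = g(0.970000) = 1.266189
x_2 = g(1.266189) = 1.201344
x_3 = g(1.201344) = 1.216138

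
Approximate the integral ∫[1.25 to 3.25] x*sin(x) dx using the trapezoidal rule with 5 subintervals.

f(x) = x*sin(x)
a = 1.25, b = 3.25, n = 5
h = (b - a)/n = 0.400000

Trapezoidal rule: (h/2)[f(x₀) + 2f(x₁) + 2f(x₂) + ... + f(xₙ)]

x_0 = 1.2500, f(x_0) = 1.186231, coefficient = 1
x_1 = 1.6500, f(x_1) = 1.644827, coefficient = 2
x_2 = 2.0500, f(x_2) = 1.819093, coefficient = 2
x_3 = 2.4500, f(x_3) = 1.562524, coefficient = 2
x_4 = 2.8500, f(x_4) = 0.819312, coefficient = 2
x_5 = 3.2500, f(x_5) = -0.351634, coefficient = 1

I ≈ (0.400000/2) × 12.526109 = 2.505222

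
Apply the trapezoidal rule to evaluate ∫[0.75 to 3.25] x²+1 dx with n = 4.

f(x) = x²+1
a = 0.75, b = 3.25, n = 4
h = (b - a)/n = 0.625000

Trapezoidal rule: (h/2)[f(x₀) + 2f(x₁) + 2f(x₂) + ... + f(xₙ)]

x_0 = 0.7500, f(x_0) = 1.562500, coefficient = 1
x_1 = 1.3750, f(x_1) = 2.890625, coefficient = 2
x_2 = 2.0000, f(x_2) = 5.000000, coefficient = 2
x_3 = 2.6250, f(x_3) = 7.890625, coefficient = 2
x_4 = 3.2500, f(x_4) = 11.562500, coefficient = 1

I ≈ (0.625000/2) × 44.687500 = 13.964844
Exact value: 13.802083
Error: 0.162760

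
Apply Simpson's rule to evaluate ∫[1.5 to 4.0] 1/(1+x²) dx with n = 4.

f(x) = 1/(1+x²)
a = 1.5, b = 4.0, n = 4
h = (b - a)/n = 0.625000

Simpson's rule: (h/3)[f(x₀) + 4f(x₁) + 2f(x₂) + ... + f(xₙ)]

x_0 = 1.5000, f(x_0) = 0.307692, coefficient = 1
x_1 = 2.1250, f(x_1) = 0.181303, coefficient = 4
x_2 = 2.7500, f(x_2) = 0.116788, coefficient = 2
x_3 = 3.3750, f(x_3) = 0.080706, coefficient = 4
x_4 = 4.0000, f(x_4) = 0.058824, coefficient = 1

I ≈ (0.625000/3) × 1.648130 = 0.343360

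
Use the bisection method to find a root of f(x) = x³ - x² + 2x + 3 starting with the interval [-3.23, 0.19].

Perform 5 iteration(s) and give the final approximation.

f(x) = x³ - x² + 2x + 3
Initial interval: [-3.23, 0.19]

Iteration 1:
  c_1 = (-3.230000 + 0.190000)/2 = -1.520000
  f(c_1) = f(-1.520000) = -5.862208
  f(a) × f(c) ≥ 0, new interval: [-1.520000, 0.190000]
Iteration 2:
  c_2 = (-1.520000 + 0.190000)/2 = -0.665000
  f(c_2) = f(-0.665000) = 0.933695
  f(a) × f(c) < 0, new interval: [-1.520000, -0.665000]
Iteration 3:
  c_3 = (-1.520000 + (-0.665000))/2 = -1.092500
  f(c_3) = f(-1.092500) = -1.682516
  f(a) × f(c) ≥ 0, new interval: [-1.092500, -0.665000]
Iteration 4:
  c_4 = (-1.092500 + (-0.665000))/2 = -0.878750
  f(c_4) = f(-0.878750) = -0.208274
  f(a) × f(c) ≥ 0, new interval: [-0.878750, -0.665000]
Iteration 5:
  c_5 = (-0.878750 + (-0.665000))/2 = -0.771875
  f(c_5) = f(-0.771875) = 0.400583
  f(a) × f(c) < 0, new interval: [-0.878750, -0.771875]

After 5 iteration(s), the approximation is c_5 = -0.771875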